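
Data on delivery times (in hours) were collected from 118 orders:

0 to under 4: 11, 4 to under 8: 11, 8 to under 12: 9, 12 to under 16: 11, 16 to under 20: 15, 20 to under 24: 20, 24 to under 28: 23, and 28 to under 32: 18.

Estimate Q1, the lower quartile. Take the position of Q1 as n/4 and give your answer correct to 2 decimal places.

Cumulative frequencies: 11, 22, 31, 42, 57, 77, 100, 118
n = 118; position = n/4 = 29.5.
This falls in the class 8 to under 12: L = 8, F = 22, f = 9, h = 4.
Lower quartile ≈ 8 + ((29.5 − 22) / 9) × 4 = 11.3333

11.33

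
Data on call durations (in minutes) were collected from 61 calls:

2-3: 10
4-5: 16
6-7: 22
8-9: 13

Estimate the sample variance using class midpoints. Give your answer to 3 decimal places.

Midpoints: 2.5, 4.5, 6.5, 8.5
n = 61, Σfm = 350.5, mean = 5.7459
Σfm² = 2255.25
Σf(m − x̄)² = Σfm² − (Σfm)²/n = 2255.25 − 350.5²/61 = 241.3115
Sample variance = 241.3115 / 60 = 4.0219

4.022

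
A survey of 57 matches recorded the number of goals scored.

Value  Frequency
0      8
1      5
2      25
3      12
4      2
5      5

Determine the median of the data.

2

Cumulative frequencies: 8, 13, 38, 50, 52, 57
n = 57, so the median is the value in position (n+1)/2 = 29.
Position 29 falls at value 2.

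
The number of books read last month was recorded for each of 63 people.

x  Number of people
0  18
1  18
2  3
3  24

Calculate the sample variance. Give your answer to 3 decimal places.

1.608

Values: 0, 1, 2, 3
n = 63, Σfx = 96, mean = 1.5238
Σfx² = 246
Σf(x − x̄)² = Σfx² − (Σfx)²/n = 246 − 96²/63 = 99.7143
Sample variance = 99.7143 / 62 = 1.6083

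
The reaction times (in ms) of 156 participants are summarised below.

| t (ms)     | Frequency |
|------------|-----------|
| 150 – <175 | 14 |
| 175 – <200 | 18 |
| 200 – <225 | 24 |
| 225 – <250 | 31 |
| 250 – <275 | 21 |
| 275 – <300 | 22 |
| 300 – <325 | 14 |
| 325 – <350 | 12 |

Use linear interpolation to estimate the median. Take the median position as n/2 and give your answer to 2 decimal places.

242.74

Cumulative frequencies: 14, 32, 56, 87, 108, 130, 144, 156
n = 156; position = n/2 = 78.
This falls in the class 225 – <250: L = 225, F = 56, f = 31, h = 25.
Median ≈ 225 + ((78 − 56) / 31) × 25 = 242.7419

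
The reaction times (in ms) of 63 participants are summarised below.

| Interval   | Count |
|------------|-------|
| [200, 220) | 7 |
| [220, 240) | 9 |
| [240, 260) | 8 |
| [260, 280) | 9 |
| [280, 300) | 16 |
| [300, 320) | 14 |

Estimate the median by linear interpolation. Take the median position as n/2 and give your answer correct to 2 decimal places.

276.67

Cumulative frequencies: 7, 16, 24, 33, 49, 63
n = 63; position = n/2 = 31.5.
This falls in the class [260, 280): L = 260, F = 24, f = 9, h = 20.
Median ≈ 260 + ((31.5 − 24) / 9) × 20 = 276.6667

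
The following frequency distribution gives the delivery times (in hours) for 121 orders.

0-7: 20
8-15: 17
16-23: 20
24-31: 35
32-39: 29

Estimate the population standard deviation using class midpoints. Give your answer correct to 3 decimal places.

Midpoints: 3.5, 11.5, 19.5, 27.5, 35.5
n = 121, Σfm = 2647.5, mean = 21.8802
Σfm² = 73114.25
Σf(m − x̄)² = Σfm² − (Σfm)²/n = 73114.25 − 2647.5²/121 = 15186.5124
Population variance = 15186.5124 / 121 = 125.5084
Standard deviation = √125.5084 = 11.2031

11.203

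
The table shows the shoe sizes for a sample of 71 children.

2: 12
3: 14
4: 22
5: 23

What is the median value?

Cumulative frequencies: 12, 26, 48, 71
n = 71, so the median is the value in position (n+1)/2 = 36.
Position 36 falls at value 4.

4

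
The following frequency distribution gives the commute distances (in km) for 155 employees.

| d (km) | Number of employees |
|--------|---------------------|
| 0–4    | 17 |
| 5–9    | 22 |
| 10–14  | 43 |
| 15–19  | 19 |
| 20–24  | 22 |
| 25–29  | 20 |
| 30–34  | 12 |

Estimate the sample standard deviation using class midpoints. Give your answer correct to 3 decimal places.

8.861

Midpoints: 2, 7, 12, 17, 22, 27, 32
n = 155, Σfm = 2435, mean = 15.7097
Σfm² = 50345
Σf(m − x̄)² = Σfm² − (Σfm)²/n = 50345 − 2435²/155 = 12091.9355
Sample variance = 12091.9355 / 154 = 78.5191
Standard deviation = √78.5191 = 8.8611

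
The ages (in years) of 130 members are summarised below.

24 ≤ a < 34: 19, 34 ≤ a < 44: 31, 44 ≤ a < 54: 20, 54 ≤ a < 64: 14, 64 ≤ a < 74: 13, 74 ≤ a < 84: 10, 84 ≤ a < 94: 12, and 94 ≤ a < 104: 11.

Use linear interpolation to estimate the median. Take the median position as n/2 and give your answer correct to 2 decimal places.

51.50

Cumulative frequencies: 19, 50, 70, 84, 97, 107, 119, 130
n = 130; position = n/2 = 65.
This falls in the class 44 ≤ a < 54: L = 44, F = 50, f = 20, h = 10.
Median ≈ 44 + ((65 − 50) / 20) × 10 = 51.5000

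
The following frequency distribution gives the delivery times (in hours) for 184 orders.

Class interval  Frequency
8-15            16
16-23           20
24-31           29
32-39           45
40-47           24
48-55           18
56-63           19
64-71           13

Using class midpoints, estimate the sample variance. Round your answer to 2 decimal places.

249.46

Midpoints: 11.5, 19.5, 27.5, 35.5, 43.5, 51.5, 59.5, 67.5
n = 184, Σfm = 6948, mean = 37.7609
Σfm² = 308014
Σf(m − x̄)² = Σfm² − (Σfm)²/n = 308014 − 6948²/184 = 45651.4783
Sample variance = 45651.4783 / 183 = 249.4616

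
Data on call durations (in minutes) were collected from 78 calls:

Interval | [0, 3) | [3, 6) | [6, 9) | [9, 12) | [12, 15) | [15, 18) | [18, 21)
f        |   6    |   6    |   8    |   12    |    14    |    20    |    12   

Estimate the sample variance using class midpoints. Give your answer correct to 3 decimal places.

29.610

Midpoints: 1.5, 4.5, 7.5, 10.5, 13.5, 16.5, 19.5
n = 78, Σfm = 975, mean = 12.5000
Σfm² = 14467.5
Σf(m − x̄)² = Σfm² − (Σfm)²/n = 14467.5 − 975²/78 = 2280.0000
Sample variance = 2280.0000 / 77 = 29.6104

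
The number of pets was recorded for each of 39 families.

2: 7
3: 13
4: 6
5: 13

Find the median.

3

Cumulative frequencies: 7, 20, 26, 39
n = 39, so the median is the value in position (n+1)/2 = 20.
Position 20 falls at value 3.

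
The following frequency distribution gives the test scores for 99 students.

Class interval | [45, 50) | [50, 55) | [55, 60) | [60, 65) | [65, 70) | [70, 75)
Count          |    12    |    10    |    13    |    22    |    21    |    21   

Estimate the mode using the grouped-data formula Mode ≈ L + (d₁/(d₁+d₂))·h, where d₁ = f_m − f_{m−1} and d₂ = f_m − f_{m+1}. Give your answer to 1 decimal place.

Modal class: [60, 65) (highest frequency 22).
d₁ = 22 − 13 = 9, d₂ = 22 − 21 = 1
Mode ≈ 60 + (9/(9+1)) × 5 = 60 + 4.5000 = 64.5000

64.5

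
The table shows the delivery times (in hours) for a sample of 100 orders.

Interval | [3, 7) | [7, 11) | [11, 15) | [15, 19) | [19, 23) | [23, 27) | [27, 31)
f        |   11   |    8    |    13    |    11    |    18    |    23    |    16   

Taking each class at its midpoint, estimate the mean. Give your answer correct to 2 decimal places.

Midpoints: 5, 9, 13, 17, 21, 25, 29
Σfm = 11×5 + 8×9 + 13×13 + 11×17 + 18×21 + 23×25 + 16×29 = 1900
n = Σf = 100
Mean = 1900 / 100 = 19.0000

19.00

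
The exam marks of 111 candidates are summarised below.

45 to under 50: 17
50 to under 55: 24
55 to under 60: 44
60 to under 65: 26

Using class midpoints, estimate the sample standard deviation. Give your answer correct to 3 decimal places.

Midpoints: 47.5, 52.5, 57.5, 62.5
n = 111, Σfm = 6222.5, mean = 56.0586
Σfm² = 351543.75
Σf(m − x̄)² = Σfm² − (Σfm)²/n = 351543.75 − 6222.5²/111 = 2719.3694
Sample variance = 2719.3694 / 110 = 24.7215
Standard deviation = √24.7215 = 4.9721

4.972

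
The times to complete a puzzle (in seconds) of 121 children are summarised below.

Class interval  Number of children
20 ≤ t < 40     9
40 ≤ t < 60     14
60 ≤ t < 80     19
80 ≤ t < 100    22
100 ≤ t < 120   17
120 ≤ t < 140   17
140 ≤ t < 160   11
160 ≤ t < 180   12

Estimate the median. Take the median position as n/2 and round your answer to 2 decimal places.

Cumulative frequencies: 9, 23, 42, 64, 81, 98, 109, 121
n = 121; position = n/2 = 60.5.
This falls in the class 80 ≤ t < 100: L = 80, F = 42, f = 22, h = 20.
Median ≈ 80 + ((60.5 − 42) / 22) × 20 = 96.8182

96.82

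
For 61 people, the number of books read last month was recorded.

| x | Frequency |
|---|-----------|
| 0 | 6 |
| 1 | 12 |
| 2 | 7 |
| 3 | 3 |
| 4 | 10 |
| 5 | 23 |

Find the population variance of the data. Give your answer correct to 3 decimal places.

Values: 0, 1, 2, 3, 4, 5
n = 61, Σfx = 190, mean = 3.1148
Σfx² = 802
Σf(x − x̄)² = Σfx² − (Σfx)²/n = 802 − 190²/61 = 210.1967
Population variance = 210.1967 / 61 = 3.4458

3.446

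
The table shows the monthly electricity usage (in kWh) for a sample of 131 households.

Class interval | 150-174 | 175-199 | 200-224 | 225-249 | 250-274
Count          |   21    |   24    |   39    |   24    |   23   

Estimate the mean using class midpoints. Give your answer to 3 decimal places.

212.763

Midpoints: 162, 187, 212, 237, 262
Σfm = 21×162 + 24×187 + 39×212 + 24×237 + 23×262 = 27872
n = Σf = 131
Mean = 27872 / 131 = 212.7634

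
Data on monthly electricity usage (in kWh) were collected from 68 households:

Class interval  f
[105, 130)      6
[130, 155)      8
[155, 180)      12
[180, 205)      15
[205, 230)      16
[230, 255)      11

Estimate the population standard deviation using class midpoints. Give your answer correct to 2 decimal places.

37.99

Midpoints: 117.5, 142.5, 167.5, 192.5, 217.5, 242.5
n = 68, Σfm = 12890, mean = 189.5588
Σfm² = 2541575
Σf(m − x̄)² = Σfm² − (Σfm)²/n = 2541575 − 12890²/68 = 98161.7647
Population variance = 98161.7647 / 68 = 1443.5554
Standard deviation = √1443.5554 = 37.9941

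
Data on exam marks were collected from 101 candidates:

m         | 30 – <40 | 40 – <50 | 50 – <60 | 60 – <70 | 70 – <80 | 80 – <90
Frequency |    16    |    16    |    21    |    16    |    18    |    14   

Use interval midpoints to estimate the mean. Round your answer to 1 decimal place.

59.6

Midpoints: 35, 45, 55, 65, 75, 85
Σfm = 16×35 + 16×45 + 21×55 + 16×65 + 18×75 + 14×85 = 6015
n = Σf = 101
Mean = 6015 / 101 = 59.5545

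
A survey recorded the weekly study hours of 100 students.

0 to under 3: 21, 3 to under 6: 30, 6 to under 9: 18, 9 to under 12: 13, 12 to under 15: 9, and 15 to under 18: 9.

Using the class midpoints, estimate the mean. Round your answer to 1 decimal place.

Midpoints: 1.5, 4.5, 7.5, 10.5, 13.5, 16.5
Σfm = 21×1.5 + 30×4.5 + 18×7.5 + 13×10.5 + 9×13.5 + 9×16.5 = 708
n = Σf = 100
Mean = 708 / 100 = 7.0800

7.1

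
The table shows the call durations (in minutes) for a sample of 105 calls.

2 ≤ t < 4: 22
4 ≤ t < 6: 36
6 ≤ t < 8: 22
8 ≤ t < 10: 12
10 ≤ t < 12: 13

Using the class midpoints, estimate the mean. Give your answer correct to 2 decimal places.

Midpoints: 3, 5, 7, 9, 11
Σfm = 22×3 + 36×5 + 22×7 + 12×9 + 13×11 = 651
n = Σf = 105
Mean = 651 / 105 = 6.2000

6.20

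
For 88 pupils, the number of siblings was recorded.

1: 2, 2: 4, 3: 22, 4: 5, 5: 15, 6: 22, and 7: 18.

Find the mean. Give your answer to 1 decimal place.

4.9

Values: 1, 2, 3, 4, 5, 6, 7
Σfx = 2×1 + 4×2 + 22×3 + 5×4 + 15×5 + 22×6 + 18×7 = 429
n = Σf = 88
Mean = 429 / 88 = 4.8750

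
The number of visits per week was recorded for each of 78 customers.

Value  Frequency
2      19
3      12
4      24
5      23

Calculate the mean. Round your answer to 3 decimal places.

3.654

Values: 2, 3, 4, 5
Σfx = 19×2 + 12×3 + 24×4 + 23×5 = 285
n = Σf = 78
Mean = 285 / 78 = 3.6538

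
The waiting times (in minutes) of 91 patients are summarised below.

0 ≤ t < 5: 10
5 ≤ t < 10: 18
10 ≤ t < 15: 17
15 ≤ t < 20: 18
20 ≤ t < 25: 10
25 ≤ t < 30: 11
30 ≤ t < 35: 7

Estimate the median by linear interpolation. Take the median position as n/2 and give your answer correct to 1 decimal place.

15.1

Cumulative frequencies: 10, 28, 45, 63, 73, 84, 91
n = 91; position = n/2 = 45.5.
This falls in the class 15 ≤ t < 20: L = 15, F = 45, f = 18, h = 5.
Median ≈ 15 + ((45.5 − 45) / 18) × 5 = 15.1389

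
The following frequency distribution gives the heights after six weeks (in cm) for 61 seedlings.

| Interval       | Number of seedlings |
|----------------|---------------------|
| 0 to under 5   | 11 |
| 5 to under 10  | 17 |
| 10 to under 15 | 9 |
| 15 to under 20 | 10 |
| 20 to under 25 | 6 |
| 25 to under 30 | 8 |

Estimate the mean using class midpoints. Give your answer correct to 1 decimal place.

13.1

Midpoints: 2.5, 7.5, 12.5, 17.5, 22.5, 27.5
Σfm = 11×2.5 + 17×7.5 + 9×12.5 + 10×17.5 + 6×22.5 + 8×27.5 = 797.5
n = Σf = 61
Mean = 797.5 / 61 = 13.0738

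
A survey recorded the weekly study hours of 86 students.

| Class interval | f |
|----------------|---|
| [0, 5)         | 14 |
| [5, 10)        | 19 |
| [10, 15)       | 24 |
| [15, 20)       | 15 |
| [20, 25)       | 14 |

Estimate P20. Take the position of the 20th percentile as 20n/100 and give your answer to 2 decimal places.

Cumulative frequencies: 14, 33, 57, 72, 86
n = 86; position = 20n/100 = 17.2.
This falls in the class [5, 10): L = 5, F = 14, f = 19, h = 5.
20th percentile ≈ 5 + ((17.2 − 14) / 19) × 5 = 5.8421

5.84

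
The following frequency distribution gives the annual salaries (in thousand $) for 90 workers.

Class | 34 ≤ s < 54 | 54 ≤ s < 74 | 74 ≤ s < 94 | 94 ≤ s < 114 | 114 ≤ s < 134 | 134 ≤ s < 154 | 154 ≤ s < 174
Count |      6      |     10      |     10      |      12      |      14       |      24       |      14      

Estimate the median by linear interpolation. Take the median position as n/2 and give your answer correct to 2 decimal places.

124.00

Cumulative frequencies: 6, 16, 26, 38, 52, 76, 90
n = 90; position = n/2 = 45.
This falls in the class 114 ≤ s < 134: L = 114, F = 38, f = 14, h = 20.
Median ≈ 114 + ((45 − 38) / 14) × 20 = 124.0000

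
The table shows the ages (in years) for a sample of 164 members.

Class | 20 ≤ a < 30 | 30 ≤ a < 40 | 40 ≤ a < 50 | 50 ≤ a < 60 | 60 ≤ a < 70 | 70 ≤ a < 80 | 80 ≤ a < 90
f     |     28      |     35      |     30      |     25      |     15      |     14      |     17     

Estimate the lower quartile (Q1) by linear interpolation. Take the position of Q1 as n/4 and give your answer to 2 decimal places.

Cumulative frequencies: 28, 63, 93, 118, 133, 147, 164
n = 164; position = n/4 = 41.
This falls in the class 30 ≤ a < 40: L = 30, F = 28, f = 35, h = 10.
Lower quartile ≈ 30 + ((41 − 28) / 35) × 10 = 33.7143

33.71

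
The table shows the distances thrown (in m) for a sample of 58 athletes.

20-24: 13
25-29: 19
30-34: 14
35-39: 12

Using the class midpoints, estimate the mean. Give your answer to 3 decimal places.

Midpoints: 22, 27, 32, 37
Σfm = 13×22 + 19×27 + 14×32 + 12×37 = 1691
n = Σf = 58
Mean = 1691 / 58 = 29.1552

29.155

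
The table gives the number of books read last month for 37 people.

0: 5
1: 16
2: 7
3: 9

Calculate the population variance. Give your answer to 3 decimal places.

1.005

Values: 0, 1, 2, 3
n = 37, Σfx = 57, mean = 1.5405
Σfx² = 125
Σf(x − x̄)² = Σfx² − (Σfx)²/n = 125 − 57²/37 = 37.1892
Population variance = 37.1892 / 37 = 1.0051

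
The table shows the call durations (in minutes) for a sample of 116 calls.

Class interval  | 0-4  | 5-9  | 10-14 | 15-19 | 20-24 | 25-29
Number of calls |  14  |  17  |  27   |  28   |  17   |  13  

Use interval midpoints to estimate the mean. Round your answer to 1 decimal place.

Midpoints: 2, 7, 12, 17, 22, 27
Σfm = 14×2 + 17×7 + 27×12 + 28×17 + 17×22 + 13×27 = 1672
n = Σf = 116
Mean = 1672 / 116 = 14.4138

14.4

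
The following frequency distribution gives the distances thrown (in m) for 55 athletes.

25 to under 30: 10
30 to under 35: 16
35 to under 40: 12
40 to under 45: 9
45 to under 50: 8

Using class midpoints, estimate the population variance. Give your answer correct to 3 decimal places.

Midpoints: 27.5, 32.5, 37.5, 42.5, 47.5
n = 55, Σfm = 2007.5, mean = 36.5000
Σfm² = 75643.75
Σf(m − x̄)² = Σfm² − (Σfm)²/n = 75643.75 − 2007.5²/55 = 2370.0000
Population variance = 2370.0000 / 55 = 43.0909

43.091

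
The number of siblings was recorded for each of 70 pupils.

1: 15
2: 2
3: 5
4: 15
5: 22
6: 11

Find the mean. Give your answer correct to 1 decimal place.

3.9

Values: 1, 2, 3, 4, 5, 6
Σfx = 15×1 + 2×2 + 5×3 + 15×4 + 22×5 + 11×6 = 270
n = Σf = 70
Mean = 270 / 70 = 3.8571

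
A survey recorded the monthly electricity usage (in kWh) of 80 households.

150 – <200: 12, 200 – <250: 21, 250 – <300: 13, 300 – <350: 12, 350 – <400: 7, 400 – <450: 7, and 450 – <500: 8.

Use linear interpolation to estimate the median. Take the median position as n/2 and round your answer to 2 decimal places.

276.92

Cumulative frequencies: 12, 33, 46, 58, 65, 72, 80
n = 80; position = n/2 = 40.
This falls in the class 250 – <300: L = 250, F = 33, f = 13, h = 50.
Median ≈ 250 + ((40 − 33) / 13) × 50 = 276.9231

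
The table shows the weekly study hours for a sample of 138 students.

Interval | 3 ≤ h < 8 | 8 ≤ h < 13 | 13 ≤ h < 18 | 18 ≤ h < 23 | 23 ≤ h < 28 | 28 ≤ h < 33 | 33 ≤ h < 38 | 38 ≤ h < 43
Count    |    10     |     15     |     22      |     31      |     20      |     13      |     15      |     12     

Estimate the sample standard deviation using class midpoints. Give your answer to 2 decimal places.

Midpoints: 5.5, 10.5, 15.5, 20.5, 25.5, 30.5, 35.5, 40.5
n = 138, Σfm = 3114, mean = 22.5652
Σfm² = 83954.5
Σf(m − x̄)² = Σfm² − (Σfm)²/n = 83954.5 − 3114²/138 = 13686.4130
Sample variance = 13686.4130 / 137 = 99.9008
Standard deviation = √99.9008 = 9.9950

10.00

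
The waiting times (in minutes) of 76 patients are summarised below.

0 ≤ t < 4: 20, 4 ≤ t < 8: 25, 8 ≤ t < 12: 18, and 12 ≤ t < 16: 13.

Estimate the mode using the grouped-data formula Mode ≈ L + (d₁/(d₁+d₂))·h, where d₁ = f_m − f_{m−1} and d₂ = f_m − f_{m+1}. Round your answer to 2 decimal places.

Modal class: 4 ≤ t < 8 (highest frequency 25).
d₁ = 25 − 20 = 5, d₂ = 25 − 18 = 7
Mode ≈ 4 + (5/(5+7)) × 4 = 4 + 1.6667 = 5.6667

5.67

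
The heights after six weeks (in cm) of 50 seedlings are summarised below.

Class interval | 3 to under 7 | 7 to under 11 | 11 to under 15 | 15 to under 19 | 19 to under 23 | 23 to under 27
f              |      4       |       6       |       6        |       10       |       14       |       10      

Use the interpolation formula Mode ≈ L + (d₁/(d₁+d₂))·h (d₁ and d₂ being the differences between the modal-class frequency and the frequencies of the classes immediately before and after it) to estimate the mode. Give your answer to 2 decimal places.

Modal class: 19 to under 23 (highest frequency 14).
d₁ = 14 − 10 = 4, d₂ = 14 − 10 = 4
Mode ≈ 19 + (4/(4+4)) × 4 = 19 + 2.0000 = 21.0000

21.00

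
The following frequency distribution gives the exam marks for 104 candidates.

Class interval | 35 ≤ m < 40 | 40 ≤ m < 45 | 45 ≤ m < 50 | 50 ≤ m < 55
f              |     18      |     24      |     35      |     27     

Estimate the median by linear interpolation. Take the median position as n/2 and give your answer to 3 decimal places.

46.429

Cumulative frequencies: 18, 42, 77, 104
n = 104; position = n/2 = 52.
This falls in the class 45 ≤ m < 50: L = 45, F = 42, f = 35, h = 5.
Median ≈ 45 + ((52 − 42) / 35) × 5 = 46.4286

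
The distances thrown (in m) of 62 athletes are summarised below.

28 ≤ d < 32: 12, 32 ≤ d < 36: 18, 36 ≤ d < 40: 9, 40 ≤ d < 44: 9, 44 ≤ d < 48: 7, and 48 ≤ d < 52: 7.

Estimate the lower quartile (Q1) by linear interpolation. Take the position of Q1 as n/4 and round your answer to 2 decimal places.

Cumulative frequencies: 12, 30, 39, 48, 55, 62
n = 62; position = n/4 = 15.5.
This falls in the class 32 ≤ d < 36: L = 32, F = 12, f = 18, h = 4.
Lower quartile ≈ 32 + ((15.5 − 12) / 18) × 4 = 32.7778

32.78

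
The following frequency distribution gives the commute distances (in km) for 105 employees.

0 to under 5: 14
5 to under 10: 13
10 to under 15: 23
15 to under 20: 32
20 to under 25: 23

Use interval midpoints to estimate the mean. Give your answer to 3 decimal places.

14.262

Midpoints: 2.5, 7.5, 12.5, 17.5, 22.5
Σfm = 14×2.5 + 13×7.5 + 23×12.5 + 32×17.5 + 23×22.5 = 1497.5
n = Σf = 105
Mean = 1497.5 / 105 = 14.2619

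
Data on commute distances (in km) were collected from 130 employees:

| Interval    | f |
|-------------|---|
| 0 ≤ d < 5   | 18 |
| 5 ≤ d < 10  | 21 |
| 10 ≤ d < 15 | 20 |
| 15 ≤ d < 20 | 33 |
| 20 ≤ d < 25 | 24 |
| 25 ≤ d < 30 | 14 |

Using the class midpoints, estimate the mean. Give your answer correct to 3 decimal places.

Midpoints: 2.5, 7.5, 12.5, 17.5, 22.5, 27.5
Σfm = 18×2.5 + 21×7.5 + 20×12.5 + 33×17.5 + 24×22.5 + 14×27.5 = 1955
n = Σf = 130
Mean = 1955 / 130 = 15.0385

15.038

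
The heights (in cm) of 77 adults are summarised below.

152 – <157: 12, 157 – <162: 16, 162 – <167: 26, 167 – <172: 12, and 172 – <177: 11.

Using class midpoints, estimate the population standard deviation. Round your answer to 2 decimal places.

Midpoints: 154.5, 159.5, 164.5, 169.5, 174.5
n = 77, Σfm = 12636.5, mean = 164.1104
Σfm² = 2076769.25
Σf(m − x̄)² = Σfm² − (Σfm)²/n = 2076769.25 − 12636.5²/77 = 2988.3117
Population variance = 2988.3117 / 77 = 38.8092
Standard deviation = √38.8092 = 6.2297

6.23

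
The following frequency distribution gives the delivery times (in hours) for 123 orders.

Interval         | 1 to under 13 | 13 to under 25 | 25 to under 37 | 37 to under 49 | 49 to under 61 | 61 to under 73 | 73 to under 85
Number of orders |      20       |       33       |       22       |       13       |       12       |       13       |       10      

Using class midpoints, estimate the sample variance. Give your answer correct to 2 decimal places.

514.58

Midpoints: 7, 19, 31, 43, 55, 67, 79
n = 123, Σfm = 4329, mean = 35.1951
Σfm² = 215139
Σf(m − x̄)² = Σfm² − (Σfm)²/n = 215139 − 4329²/123 = 62779.3171
Sample variance = 62779.3171 / 122 = 514.5846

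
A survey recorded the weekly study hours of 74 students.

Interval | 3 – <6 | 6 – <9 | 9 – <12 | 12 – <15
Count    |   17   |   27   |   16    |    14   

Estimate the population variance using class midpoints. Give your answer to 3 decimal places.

9.626

Midpoints: 4.5, 7.5, 10.5, 13.5
n = 74, Σfm = 636, mean = 8.5946
Σfm² = 6178.5
Σf(m − x̄)² = Σfm² − (Σfm)²/n = 6178.5 − 636²/74 = 712.3378
Population variance = 712.3378 / 74 = 9.6262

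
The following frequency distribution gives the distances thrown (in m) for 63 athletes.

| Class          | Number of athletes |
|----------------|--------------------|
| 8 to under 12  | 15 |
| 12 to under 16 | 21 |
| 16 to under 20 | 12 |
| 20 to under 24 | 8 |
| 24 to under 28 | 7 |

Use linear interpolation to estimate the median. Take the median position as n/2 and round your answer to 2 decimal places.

Cumulative frequencies: 15, 36, 48, 56, 63
n = 63; position = n/2 = 31.5.
This falls in the class 12 to under 16: L = 12, F = 15, f = 21, h = 4.
Median ≈ 12 + ((31.5 − 15) / 21) × 4 = 15.1429

15.14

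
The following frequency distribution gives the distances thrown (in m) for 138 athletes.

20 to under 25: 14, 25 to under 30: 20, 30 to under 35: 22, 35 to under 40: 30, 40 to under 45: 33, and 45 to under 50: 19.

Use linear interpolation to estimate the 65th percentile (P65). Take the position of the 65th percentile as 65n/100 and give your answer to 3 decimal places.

40.561

Cumulative frequencies: 14, 34, 56, 86, 119, 138
n = 138; position = 65n/100 = 89.7.
This falls in the class 40 to under 45: L = 40, F = 86, f = 33, h = 5.
65th percentile ≈ 40 + ((89.7 − 86) / 33) × 5 = 40.5606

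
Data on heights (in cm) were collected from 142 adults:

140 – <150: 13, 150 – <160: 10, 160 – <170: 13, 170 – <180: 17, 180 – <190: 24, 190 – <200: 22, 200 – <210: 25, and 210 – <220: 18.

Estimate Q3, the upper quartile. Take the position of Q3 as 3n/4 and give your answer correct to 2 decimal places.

203.00

Cumulative frequencies: 13, 23, 36, 53, 77, 99, 124, 142
n = 142; position = 3n/4 = 106.5.
This falls in the class 200 – <210: L = 200, F = 99, f = 25, h = 10.
Upper quartile ≈ 200 + ((106.5 − 99) / 25) × 10 = 203.0000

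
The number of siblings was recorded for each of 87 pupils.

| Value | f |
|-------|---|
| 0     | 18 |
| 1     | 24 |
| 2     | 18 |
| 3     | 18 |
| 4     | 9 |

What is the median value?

Cumulative frequencies: 18, 42, 60, 78, 87
n = 87, so the median is the value in position (n+1)/2 = 44.
Position 44 falls at value 2.

2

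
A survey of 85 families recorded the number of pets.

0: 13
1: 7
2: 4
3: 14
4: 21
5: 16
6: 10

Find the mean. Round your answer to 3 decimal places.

Values: 0, 1, 2, 3, 4, 5, 6
Σfx = 13×0 + 7×1 + 4×2 + 14×3 + 21×4 + 16×5 + 10×6 = 281
n = Σf = 85
Mean = 281 / 85 = 3.3059

3.306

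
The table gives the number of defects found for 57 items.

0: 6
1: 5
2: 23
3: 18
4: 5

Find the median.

Cumulative frequencies: 6, 11, 34, 52, 57
n = 57, so the median is the value in position (n+1)/2 = 29.
Position 29 falls at value 2.

2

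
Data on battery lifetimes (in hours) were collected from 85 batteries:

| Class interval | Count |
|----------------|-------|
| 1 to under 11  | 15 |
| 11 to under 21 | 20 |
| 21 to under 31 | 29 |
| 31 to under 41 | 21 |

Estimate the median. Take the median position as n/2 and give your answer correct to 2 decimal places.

23.59

Cumulative frequencies: 15, 35, 64, 85
n = 85; position = n/2 = 42.5.
This falls in the class 21 to under 31: L = 21, F = 35, f = 29, h = 10.
Median ≈ 21 + ((42.5 − 35) / 29) × 10 = 23.5862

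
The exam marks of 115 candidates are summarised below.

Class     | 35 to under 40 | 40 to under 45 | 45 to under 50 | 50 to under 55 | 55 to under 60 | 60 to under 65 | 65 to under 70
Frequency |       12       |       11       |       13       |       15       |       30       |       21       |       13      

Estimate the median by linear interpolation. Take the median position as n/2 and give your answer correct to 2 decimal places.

Cumulative frequencies: 12, 23, 36, 51, 81, 102, 115
n = 115; position = n/2 = 57.5.
This falls in the class 55 to under 60: L = 55, F = 51, f = 30, h = 5.
Median ≈ 55 + ((57.5 − 51) / 30) × 5 = 56.0833

56.08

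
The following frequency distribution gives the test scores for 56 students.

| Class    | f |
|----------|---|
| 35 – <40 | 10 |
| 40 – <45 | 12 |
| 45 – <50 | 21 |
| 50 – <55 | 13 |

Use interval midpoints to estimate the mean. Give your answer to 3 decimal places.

Midpoints: 37.5, 42.5, 47.5, 52.5
Σfm = 10×37.5 + 12×42.5 + 21×47.5 + 13×52.5 = 2565
n = Σf = 56
Mean = 2565 / 56 = 45.8036

45.804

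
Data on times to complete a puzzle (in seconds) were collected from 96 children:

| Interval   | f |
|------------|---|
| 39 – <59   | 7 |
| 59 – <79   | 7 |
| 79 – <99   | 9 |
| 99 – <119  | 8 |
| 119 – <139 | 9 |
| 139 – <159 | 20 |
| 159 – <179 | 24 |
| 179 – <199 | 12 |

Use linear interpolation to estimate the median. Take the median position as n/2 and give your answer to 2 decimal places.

147.00

Cumulative frequencies: 7, 14, 23, 31, 40, 60, 84, 96
n = 96; position = n/2 = 48.
This falls in the class 139 – <159: L = 139, F = 40, f = 20, h = 20.
Median ≈ 139 + ((48 − 40) / 20) × 20 = 147.0000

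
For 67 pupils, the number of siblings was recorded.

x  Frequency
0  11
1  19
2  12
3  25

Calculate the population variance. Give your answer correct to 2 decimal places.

Values: 0, 1, 2, 3
n = 67, Σfx = 118, mean = 1.7612
Σfx² = 292
Σf(x − x̄)² = Σfx² − (Σfx)²/n = 292 − 118²/67 = 84.1791
Population variance = 84.1791 / 67 = 1.2564

1.26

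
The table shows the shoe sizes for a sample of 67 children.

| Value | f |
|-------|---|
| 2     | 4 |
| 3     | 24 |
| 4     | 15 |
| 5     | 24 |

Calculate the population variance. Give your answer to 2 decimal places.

Values: 2, 3, 4, 5
n = 67, Σfx = 260, mean = 3.8806
Σfx² = 1072
Σf(x − x̄)² = Σfx² − (Σfx)²/n = 1072 − 260²/67 = 63.0448
Population variance = 63.0448 / 67 = 0.9410

0.94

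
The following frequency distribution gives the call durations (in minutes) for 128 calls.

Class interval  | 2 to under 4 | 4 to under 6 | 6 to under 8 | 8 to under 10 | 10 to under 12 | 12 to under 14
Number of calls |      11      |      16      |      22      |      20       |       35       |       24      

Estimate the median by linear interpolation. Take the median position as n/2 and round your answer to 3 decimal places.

9.500

Cumulative frequencies: 11, 27, 49, 69, 104, 128
n = 128; position = n/2 = 64.
This falls in the class 8 to under 10: L = 8, F = 49, f = 20, h = 2.
Median ≈ 8 + ((64 − 49) / 20) × 2 = 9.5000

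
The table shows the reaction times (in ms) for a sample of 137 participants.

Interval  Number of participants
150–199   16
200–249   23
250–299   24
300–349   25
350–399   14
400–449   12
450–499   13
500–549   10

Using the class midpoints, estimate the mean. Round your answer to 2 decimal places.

324.14

Midpoints: 174.5, 224.5, 274.5, 324.5, 374.5, 424.5, 474.5, 524.5
Σfm = 16×174.5 + 23×224.5 + 24×274.5 + 25×324.5 + 14×374.5 + 12×424.5 + 13×474.5 + 10×524.5 = 44406.5
n = Σf = 137
Mean = 44406.5 / 137 = 324.1350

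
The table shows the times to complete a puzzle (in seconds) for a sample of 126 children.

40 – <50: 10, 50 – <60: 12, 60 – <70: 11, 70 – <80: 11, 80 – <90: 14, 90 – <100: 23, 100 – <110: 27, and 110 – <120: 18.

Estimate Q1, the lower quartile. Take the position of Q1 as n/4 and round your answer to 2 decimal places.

Cumulative frequencies: 10, 22, 33, 44, 58, 81, 108, 126
n = 126; position = n/4 = 31.5.
This falls in the class 60 – <70: L = 60, F = 22, f = 11, h = 10.
Lower quartile ≈ 60 + ((31.5 − 22) / 11) × 10 = 68.6364

68.64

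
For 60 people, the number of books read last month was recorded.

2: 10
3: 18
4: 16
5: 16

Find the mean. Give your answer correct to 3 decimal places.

Values: 2, 3, 4, 5
Σfx = 10×2 + 18×3 + 16×4 + 16×5 = 218
n = Σf = 60
Mean = 218 / 60 = 3.6333

3.633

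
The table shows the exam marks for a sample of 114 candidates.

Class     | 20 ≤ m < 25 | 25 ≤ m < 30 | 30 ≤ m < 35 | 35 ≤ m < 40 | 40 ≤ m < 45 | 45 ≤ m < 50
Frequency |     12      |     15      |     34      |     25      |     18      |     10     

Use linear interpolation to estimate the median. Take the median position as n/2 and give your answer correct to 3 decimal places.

34.412

Cumulative frequencies: 12, 27, 61, 86, 104, 114
n = 114; position = n/2 = 57.
This falls in the class 30 ≤ m < 35: L = 30, F = 27, f = 34, h = 5.
Median ≈ 30 + ((57 − 27) / 34) × 5 = 34.4118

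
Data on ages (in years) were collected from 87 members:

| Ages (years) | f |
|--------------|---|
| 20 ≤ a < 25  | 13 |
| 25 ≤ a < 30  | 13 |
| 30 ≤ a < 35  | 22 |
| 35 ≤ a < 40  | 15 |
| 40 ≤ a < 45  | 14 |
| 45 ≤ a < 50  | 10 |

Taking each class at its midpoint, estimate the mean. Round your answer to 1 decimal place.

34.5

Midpoints: 22.5, 27.5, 32.5, 37.5, 42.5, 47.5
Σfm = 13×22.5 + 13×27.5 + 22×32.5 + 15×37.5 + 14×42.5 + 10×47.5 = 2997.5
n = Σf = 87
Mean = 2997.5 / 87 = 34.4540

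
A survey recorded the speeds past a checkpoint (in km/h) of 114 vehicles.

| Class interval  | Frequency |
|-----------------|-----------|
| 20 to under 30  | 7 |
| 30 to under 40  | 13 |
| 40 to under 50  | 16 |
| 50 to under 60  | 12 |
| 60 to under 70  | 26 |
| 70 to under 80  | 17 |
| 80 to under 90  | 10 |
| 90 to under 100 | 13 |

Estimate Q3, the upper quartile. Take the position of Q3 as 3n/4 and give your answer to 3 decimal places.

Cumulative frequencies: 7, 20, 36, 48, 74, 91, 101, 114
n = 114; position = 3n/4 = 85.5.
This falls in the class 70 to under 80: L = 70, F = 74, f = 17, h = 10.
Upper quartile ≈ 70 + ((85.5 − 74) / 17) × 10 = 76.7647

76.765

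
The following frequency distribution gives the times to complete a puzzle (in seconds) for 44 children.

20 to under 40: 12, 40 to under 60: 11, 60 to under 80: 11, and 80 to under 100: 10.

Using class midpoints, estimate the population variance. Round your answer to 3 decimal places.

Midpoints: 30, 50, 70, 90
n = 44, Σfm = 2580, mean = 58.6364
Σfm² = 173200
Σf(m − x̄)² = Σfm² − (Σfm)²/n = 173200 − 2580²/44 = 21918.1818
Population variance = 21918.1818 / 44 = 498.1405

498.140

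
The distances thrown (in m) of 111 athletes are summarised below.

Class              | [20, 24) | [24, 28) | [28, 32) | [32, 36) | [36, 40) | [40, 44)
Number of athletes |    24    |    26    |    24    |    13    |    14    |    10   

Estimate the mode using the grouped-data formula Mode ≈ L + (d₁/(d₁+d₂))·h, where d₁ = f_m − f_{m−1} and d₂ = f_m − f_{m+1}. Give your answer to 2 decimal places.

26.00

Modal class: [24, 28) (highest frequency 26).
d₁ = 26 − 24 = 2, d₂ = 26 − 24 = 2
Mode ≈ 24 + (2/(2+2)) × 4 = 24 + 2.0000 = 26.0000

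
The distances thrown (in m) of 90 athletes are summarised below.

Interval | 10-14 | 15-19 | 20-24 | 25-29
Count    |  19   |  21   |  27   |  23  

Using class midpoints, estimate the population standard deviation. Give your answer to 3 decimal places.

5.416

Midpoints: 12, 17, 22, 27
n = 90, Σfm = 1800, mean = 20.0000
Σfm² = 38640
Σf(m − x̄)² = Σfm² − (Σfm)²/n = 38640 − 1800²/90 = 2640.0000
Population variance = 2640.0000 / 90 = 29.3333
Standard deviation = √29.3333 = 5.4160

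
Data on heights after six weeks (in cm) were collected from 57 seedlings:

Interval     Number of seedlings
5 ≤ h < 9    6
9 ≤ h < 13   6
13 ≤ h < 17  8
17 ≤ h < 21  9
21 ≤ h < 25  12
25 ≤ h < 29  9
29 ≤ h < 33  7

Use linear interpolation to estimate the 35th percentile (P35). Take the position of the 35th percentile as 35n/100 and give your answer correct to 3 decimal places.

Cumulative frequencies: 6, 12, 20, 29, 41, 50, 57
n = 57; position = 35n/100 = 19.95.
This falls in the class 13 ≤ h < 17: L = 13, F = 12, f = 8, h = 4.
35th percentile ≈ 13 + ((19.95 − 12) / 8) × 4 = 16.9750

16.975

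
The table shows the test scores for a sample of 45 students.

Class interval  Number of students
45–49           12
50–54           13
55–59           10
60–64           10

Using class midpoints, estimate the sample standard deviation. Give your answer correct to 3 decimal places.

Midpoints: 47, 52, 57, 62
n = 45, Σfm = 2430, mean = 54.0000
Σfm² = 132590
Σf(m − x̄)² = Σfm² − (Σfm)²/n = 132590 − 2430²/45 = 1370.0000
Sample variance = 1370.0000 / 44 = 31.1364
Standard deviation = √31.1364 = 5.5800

5.580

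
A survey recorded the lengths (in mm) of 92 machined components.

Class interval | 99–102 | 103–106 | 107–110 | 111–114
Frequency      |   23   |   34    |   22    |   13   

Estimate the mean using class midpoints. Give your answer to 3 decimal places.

105.587

Midpoints: 100.5, 104.5, 108.5, 112.5
Σfm = 23×100.5 + 34×104.5 + 22×108.5 + 13×112.5 = 9714
n = Σf = 92
Mean = 9714 / 92 = 105.5870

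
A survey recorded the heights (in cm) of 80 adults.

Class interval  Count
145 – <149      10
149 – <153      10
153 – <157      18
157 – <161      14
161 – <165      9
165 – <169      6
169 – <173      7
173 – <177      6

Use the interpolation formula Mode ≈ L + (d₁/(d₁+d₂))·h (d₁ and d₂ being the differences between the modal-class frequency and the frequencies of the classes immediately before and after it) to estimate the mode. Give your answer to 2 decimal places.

Modal class: 153 – <157 (highest frequency 18).
d₁ = 18 − 10 = 8, d₂ = 18 − 14 = 4
Mode ≈ 153 + (8/(8+4)) × 4 = 153 + 2.6667 = 155.6667

155.67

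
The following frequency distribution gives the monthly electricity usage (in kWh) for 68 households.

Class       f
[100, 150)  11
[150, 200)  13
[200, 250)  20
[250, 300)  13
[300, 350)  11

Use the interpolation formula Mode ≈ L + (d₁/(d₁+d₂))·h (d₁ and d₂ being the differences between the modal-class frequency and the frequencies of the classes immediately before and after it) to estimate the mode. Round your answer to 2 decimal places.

225.00

Modal class: [200, 250) (highest frequency 20).
d₁ = 20 − 13 = 7, d₂ = 20 − 13 = 7
Mode ≈ 200 + (7/(7+7)) × 50 = 200 + 25.0000 = 225.0000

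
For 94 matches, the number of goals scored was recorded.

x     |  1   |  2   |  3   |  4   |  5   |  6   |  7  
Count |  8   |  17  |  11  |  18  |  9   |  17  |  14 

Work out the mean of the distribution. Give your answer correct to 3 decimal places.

Values: 1, 2, 3, 4, 5, 6, 7
Σfx = 8×1 + 17×2 + 11×3 + 18×4 + 9×5 + 17×6 + 14×7 = 392
n = Σf = 94
Mean = 392 / 94 = 4.1702

4.170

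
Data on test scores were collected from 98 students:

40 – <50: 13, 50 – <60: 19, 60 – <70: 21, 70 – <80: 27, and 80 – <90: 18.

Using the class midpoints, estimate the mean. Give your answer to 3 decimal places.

Midpoints: 45, 55, 65, 75, 85
Σfm = 13×45 + 19×55 + 21×65 + 27×75 + 18×85 = 6550
n = Σf = 98
Mean = 6550 / 98 = 66.8367

66.837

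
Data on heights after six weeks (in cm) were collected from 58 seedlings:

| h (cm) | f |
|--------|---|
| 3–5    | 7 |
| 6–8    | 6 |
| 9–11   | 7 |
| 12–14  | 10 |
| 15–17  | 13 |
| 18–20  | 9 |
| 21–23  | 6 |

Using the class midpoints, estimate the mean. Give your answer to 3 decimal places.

Midpoints: 4, 7, 10, 13, 16, 19, 22
Σfm = 7×4 + 6×7 + 7×10 + 10×13 + 13×16 + 9×19 + 6×22 = 781
n = Σf = 58
Mean = 781 / 58 = 13.4655

13.466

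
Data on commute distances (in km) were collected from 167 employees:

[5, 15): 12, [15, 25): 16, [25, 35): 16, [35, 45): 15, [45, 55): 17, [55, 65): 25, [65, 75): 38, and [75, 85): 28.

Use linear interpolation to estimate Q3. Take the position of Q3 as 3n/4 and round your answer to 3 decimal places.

Cumulative frequencies: 12, 28, 44, 59, 76, 101, 139, 167
n = 167; position = 3n/4 = 125.25.
This falls in the class [65, 75): L = 65, F = 101, f = 38, h = 10.
Upper quartile ≈ 65 + ((125.25 − 101) / 38) × 10 = 71.3816

71.382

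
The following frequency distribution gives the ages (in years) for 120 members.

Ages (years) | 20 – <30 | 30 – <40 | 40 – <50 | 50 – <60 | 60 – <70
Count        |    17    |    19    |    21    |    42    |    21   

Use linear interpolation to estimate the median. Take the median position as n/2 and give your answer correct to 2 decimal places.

Cumulative frequencies: 17, 36, 57, 99, 120
n = 120; position = n/2 = 60.
This falls in the class 50 – <60: L = 50, F = 57, f = 42, h = 10.
Median ≈ 50 + ((60 − 57) / 42) × 10 = 50.7143

50.71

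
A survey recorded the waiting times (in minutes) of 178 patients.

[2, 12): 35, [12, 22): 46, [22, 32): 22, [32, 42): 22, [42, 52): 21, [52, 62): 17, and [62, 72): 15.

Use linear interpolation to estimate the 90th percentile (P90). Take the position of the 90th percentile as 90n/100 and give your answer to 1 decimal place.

60.4

Cumulative frequencies: 35, 81, 103, 125, 146, 163, 178
n = 178; position = 90n/100 = 160.2.
This falls in the class [52, 62): L = 52, F = 146, f = 17, h = 10.
90th percentile ≈ 52 + ((160.2 − 146) / 17) × 10 = 60.3529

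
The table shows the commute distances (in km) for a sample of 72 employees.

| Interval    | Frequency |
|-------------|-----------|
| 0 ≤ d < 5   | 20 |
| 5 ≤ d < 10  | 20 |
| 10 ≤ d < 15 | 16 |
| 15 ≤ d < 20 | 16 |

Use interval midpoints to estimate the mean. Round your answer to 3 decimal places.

Midpoints: 2.5, 7.5, 12.5, 17.5
Σfm = 20×2.5 + 20×7.5 + 16×12.5 + 16×17.5 = 680
n = Σf = 72
Mean = 680 / 72 = 9.4444

9.444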